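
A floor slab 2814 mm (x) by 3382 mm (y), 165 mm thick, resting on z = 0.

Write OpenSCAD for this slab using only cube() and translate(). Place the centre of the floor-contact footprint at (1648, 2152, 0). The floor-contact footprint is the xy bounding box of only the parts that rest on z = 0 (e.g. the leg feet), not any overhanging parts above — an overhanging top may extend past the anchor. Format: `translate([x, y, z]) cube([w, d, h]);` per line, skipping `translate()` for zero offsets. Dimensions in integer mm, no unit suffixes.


translate([241, 461, 0]) cube([2814, 3382, 165]);


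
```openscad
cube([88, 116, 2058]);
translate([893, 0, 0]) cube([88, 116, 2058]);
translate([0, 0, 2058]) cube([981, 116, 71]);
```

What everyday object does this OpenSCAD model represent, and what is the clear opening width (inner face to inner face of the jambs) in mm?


A door frame. The clear opening width is 805 mm.

Two 2058 mm tall posts with a header on top — a door frame. The left jamb is 88 mm wide at x = 0; the right jamb starts at x = 893. The clear opening is 893 − 88 = 805 mm.


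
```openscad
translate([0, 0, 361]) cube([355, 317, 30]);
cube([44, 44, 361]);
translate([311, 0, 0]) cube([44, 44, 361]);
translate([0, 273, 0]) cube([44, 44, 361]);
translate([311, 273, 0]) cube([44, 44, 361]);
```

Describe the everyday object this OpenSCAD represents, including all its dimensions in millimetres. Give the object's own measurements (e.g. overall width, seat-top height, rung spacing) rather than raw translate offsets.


A four-legged stool. The seat is a 355×317×30 mm slab whose top surface is at z = 391 mm; four square legs, each 44×44 mm in cross-section, run from the floor (z = 0) to the underside of the seat, each flush with a corner of the seat.


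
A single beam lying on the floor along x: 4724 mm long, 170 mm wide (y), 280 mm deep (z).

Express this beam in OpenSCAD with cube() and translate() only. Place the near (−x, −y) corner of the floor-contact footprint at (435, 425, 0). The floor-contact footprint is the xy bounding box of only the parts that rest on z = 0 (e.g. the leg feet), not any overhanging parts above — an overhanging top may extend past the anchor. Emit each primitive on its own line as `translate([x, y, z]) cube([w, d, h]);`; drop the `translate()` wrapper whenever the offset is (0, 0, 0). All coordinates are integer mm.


translate([435, 425, 0]) cube([4724, 170, 280]);


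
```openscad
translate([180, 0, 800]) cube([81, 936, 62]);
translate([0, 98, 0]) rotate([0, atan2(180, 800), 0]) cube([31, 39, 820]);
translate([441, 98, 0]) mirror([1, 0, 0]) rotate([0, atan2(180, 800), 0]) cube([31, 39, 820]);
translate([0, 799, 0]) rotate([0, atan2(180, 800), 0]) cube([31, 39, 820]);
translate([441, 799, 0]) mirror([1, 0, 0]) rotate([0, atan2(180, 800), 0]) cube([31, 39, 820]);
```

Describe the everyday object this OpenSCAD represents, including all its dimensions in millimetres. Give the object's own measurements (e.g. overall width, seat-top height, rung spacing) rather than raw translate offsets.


A sawhorse. A 81×936×62 mm beam (x, y, z) sits on two A-frame leg pairs. Each pair is two raked legs of 31×39 mm section (39 mm along y) splaying symmetrically in x. Each leg rises 800 mm vertically over 180 mm of horizontal reach and is 820 mm long along its own axis. Every leg's outer bottom edge rests on the floor and its outer top edge meets a bottom edge of the beam — the left legs (tilting toward +x) meet the beam's −x bottom edge, the right legs (their mirror images, tilting toward −x) meet its +x bottom edge — so the leg tops tuck under the beam, the beam's underside is 800 mm above the floor, and the feet are 441 mm apart outside-to-outside with the beam centred between them. The two leg pairs are set in 98 mm from either end of the beam.


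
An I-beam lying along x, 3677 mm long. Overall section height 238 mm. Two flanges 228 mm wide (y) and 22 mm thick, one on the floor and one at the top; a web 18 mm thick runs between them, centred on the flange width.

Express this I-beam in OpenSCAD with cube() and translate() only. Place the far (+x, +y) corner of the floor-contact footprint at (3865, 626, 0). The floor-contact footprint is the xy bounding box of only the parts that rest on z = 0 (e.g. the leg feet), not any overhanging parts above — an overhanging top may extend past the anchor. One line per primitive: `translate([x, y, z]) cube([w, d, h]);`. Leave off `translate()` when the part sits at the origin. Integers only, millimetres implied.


translate([188, 398, 0]) cube([3677, 228, 22]);
translate([188, 503, 22]) cube([3677, 18, 194]);
translate([188, 398, 216]) cube([3677, 228, 22]);


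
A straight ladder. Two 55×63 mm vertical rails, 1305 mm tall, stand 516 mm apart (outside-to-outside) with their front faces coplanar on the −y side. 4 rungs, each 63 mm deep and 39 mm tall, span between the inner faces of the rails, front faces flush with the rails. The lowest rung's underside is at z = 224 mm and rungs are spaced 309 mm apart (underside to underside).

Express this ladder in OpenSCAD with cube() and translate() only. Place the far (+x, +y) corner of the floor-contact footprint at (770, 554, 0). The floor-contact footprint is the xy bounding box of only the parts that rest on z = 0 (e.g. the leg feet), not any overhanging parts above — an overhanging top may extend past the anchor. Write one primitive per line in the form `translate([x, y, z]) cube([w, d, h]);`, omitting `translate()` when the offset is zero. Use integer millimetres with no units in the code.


// rung span = 516 - 2*55 = 406
// rung[k] z = 224 + k*309
translate([254, 491, 0]) cube([55, 63, 1305]);
translate([715, 491, 0]) cube([55, 63, 1305]);
translate([309, 491, 224]) cube([406, 63, 39]);
translate([309, 491, 533]) cube([406, 63, 39]);
translate([309, 491, 842]) cube([406, 63, 39]);
translate([309, 491, 1151]) cube([406, 63, 39]);


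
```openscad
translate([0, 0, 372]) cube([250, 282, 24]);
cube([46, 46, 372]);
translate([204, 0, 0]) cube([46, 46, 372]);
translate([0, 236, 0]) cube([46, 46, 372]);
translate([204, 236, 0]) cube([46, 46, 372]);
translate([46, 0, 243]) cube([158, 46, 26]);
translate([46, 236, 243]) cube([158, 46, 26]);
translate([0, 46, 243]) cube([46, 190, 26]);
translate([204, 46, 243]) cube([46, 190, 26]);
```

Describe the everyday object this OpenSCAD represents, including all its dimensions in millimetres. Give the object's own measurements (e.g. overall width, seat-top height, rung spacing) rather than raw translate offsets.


A simple wooden stool: a rectangular seat 250 mm (x) by 282 mm (y), 24 mm thick, top face at z = 396 mm, on four square legs, each 46×46 mm in cross-section. The legs rest on z = 0, each flush with a corner of the seat. Four stretchers, 46 mm wide and 26 mm tall, connect adjacent legs with their undersides at z = 243 mm, each running between the inner faces of the legs it joins and aligned with the legs' outer faces on the other axis.


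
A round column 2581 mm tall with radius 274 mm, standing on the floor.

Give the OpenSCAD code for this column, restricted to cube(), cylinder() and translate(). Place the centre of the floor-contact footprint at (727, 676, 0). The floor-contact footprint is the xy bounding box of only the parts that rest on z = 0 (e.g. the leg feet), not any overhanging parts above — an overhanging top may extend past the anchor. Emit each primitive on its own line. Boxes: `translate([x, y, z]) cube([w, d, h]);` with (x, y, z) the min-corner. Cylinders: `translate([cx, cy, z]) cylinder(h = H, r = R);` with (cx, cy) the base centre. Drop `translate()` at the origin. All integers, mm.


translate([727, 676, 0]) cylinder(h = 2581, r = 274);


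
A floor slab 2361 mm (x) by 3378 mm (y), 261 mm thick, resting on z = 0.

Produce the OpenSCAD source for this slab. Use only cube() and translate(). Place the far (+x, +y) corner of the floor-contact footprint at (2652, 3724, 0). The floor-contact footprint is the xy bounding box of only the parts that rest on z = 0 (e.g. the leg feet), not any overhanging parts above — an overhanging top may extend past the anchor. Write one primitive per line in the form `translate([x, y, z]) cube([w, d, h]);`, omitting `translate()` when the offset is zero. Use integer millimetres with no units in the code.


translate([291, 346, 0]) cube([2361, 3378, 261]);


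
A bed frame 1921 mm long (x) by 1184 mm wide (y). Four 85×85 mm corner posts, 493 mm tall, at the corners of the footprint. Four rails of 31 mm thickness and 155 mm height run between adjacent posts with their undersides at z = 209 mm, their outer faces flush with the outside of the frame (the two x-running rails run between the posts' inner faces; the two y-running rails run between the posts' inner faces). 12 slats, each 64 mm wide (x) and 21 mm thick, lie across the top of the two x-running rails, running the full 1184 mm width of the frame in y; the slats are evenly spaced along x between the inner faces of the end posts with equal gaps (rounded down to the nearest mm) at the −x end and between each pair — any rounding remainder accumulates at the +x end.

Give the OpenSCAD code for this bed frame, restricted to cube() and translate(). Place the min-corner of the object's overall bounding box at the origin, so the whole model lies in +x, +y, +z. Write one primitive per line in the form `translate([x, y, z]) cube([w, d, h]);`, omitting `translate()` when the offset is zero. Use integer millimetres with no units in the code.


cube([85, 85, 493]);
translate([0, 1099, 0]) cube([85, 85, 493]);
translate([1836, 0, 0]) cube([85, 85, 493]);
translate([1836, 1099, 0]) cube([85, 85, 493]);
translate([85, 0, 209]) cube([1751, 31, 155]);
translate([85, 1153, 209]) cube([1751, 31, 155]);
translate([0, 85, 209]) cube([31, 1014, 155]);
translate([1890, 85, 209]) cube([31, 1014, 155]);
translate([160, 0, 364]) cube([64, 1184, 21]);
translate([299, 0, 364]) cube([64, 1184, 21]);
translate([438, 0, 364]) cube([64, 1184, 21]);
translate([577, 0, 364]) cube([64, 1184, 21]);
translate([716, 0, 364]) cube([64, 1184, 21]);
translate([855, 0, 364]) cube([64, 1184, 21]);
translate([994, 0, 364]) cube([64, 1184, 21]);
translate([1133, 0, 364]) cube([64, 1184, 21]);
translate([1272, 0, 364]) cube([64, 1184, 21]);
translate([1411, 0, 364]) cube([64, 1184, 21]);
translate([1550, 0, 364]) cube([64, 1184, 21]);
translate([1689, 0, 364]) cube([64, 1184, 21]);


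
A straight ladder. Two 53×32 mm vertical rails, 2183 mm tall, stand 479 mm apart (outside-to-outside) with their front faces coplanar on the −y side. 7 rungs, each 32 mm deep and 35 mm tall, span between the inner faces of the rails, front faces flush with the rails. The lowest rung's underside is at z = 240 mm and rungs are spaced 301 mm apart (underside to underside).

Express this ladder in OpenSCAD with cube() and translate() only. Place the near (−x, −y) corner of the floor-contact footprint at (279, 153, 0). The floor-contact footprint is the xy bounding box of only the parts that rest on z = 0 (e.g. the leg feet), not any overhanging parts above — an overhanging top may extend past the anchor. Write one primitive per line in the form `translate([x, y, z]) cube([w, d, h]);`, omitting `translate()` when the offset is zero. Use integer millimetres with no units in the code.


// rung span = 479 - 2*53 = 373
// rung[k] z = 240 + k*301
translate([279, 153, 0]) cube([53, 32, 2183]);
translate([705, 153, 0]) cube([53, 32, 2183]);
translate([332, 153, 240]) cube([373, 32, 35]);
translate([332, 153, 541]) cube([373, 32, 35]);
translate([332, 153, 842]) cube([373, 32, 35]);
translate([332, 153, 1143]) cube([373, 32, 35]);
translate([332, 153, 1444]) cube([373, 32, 35]);
translate([332, 153, 1745]) cube([373, 32, 35]);
translate([332, 153, 2046]) cube([373, 32, 35]);


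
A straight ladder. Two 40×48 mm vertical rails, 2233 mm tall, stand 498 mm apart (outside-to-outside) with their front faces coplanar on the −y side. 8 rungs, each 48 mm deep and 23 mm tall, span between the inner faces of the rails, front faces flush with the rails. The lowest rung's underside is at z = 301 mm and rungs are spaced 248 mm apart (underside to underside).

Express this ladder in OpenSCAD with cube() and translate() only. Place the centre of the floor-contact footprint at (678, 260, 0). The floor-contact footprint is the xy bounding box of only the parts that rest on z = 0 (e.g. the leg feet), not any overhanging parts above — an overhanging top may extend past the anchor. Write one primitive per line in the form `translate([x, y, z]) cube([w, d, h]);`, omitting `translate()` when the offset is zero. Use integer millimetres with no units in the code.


translate([429, 236, 0]) cube([40, 48, 2233]);
translate([887, 236, 0]) cube([40, 48, 2233]);
translate([469, 236, 301]) cube([418, 48, 23]);
translate([469, 236, 549]) cube([418, 48, 23]);
translate([469, 236, 797]) cube([418, 48, 23]);
translate([469, 236, 1045]) cube([418, 48, 23]);
translate([469, 236, 1293]) cube([418, 48, 23]);
translate([469, 236, 1541]) cube([418, 48, 23]);
translate([469, 236, 1789]) cube([418, 48, 23]);
translate([469, 236, 2037]) cube([418, 48, 23]);


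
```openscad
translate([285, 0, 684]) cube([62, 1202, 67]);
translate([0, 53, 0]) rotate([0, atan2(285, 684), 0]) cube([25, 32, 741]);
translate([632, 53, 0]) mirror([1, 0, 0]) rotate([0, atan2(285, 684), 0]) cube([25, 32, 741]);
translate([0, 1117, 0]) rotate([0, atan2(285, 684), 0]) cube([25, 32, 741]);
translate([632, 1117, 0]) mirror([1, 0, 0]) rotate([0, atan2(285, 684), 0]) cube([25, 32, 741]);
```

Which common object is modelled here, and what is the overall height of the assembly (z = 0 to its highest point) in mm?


A sawhorse. The overall height is 751 mm.

A beam across two mirrored pairs of raked legs — a sawhorse. The beam's underside is at z = 684 (matching the legs' vertical rise in atan2(285, 684)) and the beam is 67 mm tall, so its top is at 684 + 67 = 751 mm. The raked legs top out at the beam's underside, so that is the highest point.


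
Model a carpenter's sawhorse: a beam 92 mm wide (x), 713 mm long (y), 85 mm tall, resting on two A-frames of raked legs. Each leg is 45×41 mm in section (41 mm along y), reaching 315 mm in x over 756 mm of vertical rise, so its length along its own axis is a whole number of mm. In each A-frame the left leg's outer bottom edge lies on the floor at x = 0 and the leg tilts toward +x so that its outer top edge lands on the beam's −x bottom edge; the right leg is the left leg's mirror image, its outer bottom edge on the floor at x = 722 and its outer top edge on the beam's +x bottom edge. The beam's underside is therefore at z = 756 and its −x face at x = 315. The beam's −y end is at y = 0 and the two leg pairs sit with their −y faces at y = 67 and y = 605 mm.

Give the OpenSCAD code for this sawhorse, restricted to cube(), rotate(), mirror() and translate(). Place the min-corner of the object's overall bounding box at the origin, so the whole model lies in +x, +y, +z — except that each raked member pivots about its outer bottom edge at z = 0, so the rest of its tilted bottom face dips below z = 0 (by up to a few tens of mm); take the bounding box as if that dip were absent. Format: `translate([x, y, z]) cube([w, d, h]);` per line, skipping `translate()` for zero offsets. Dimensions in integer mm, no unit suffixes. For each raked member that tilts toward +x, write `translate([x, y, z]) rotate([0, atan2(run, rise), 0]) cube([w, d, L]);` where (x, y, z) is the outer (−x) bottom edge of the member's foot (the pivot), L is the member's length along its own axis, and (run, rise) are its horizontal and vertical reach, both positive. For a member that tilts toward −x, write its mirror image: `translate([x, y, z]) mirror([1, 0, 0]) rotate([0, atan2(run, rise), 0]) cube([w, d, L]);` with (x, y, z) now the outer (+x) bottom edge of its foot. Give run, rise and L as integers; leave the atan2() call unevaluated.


translate([315, 0, 756]) cube([92, 713, 85]);
translate([0, 67, 0]) rotate([0, atan2(315, 756), 0]) cube([45, 41, 819]);
translate([722, 67, 0]) mirror([1, 0, 0]) rotate([0, atan2(315, 756), 0]) cube([45, 41, 819]);
translate([0, 605, 0]) rotate([0, atan2(315, 756), 0]) cube([45, 41, 819]);
translate([722, 605, 0]) mirror([1, 0, 0]) rotate([0, atan2(315, 756), 0]) cube([45, 41, 819]);


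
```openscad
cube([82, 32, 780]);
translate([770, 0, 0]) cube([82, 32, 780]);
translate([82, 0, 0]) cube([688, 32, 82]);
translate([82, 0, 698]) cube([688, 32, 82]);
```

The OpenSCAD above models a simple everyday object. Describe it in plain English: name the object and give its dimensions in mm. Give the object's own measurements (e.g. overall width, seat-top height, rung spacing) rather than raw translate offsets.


A rectangular picture frame lying in the x–z plane (depth along y). The opening is 688 mm wide (x) by 616 mm tall (z), surrounded by a border 82 mm wide on all four sides. The frame is 32 mm deep and is made of two full-height vertical stiles with two horizontal rails fitted between them.


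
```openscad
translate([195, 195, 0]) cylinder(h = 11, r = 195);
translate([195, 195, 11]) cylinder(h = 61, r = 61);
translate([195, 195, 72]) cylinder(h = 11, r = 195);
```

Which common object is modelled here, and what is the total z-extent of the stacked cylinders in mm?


A spool. The overall height is 83 mm.

Three coaxial cylinders, large–small–large — a spool. Two 11 mm flanges and a 61 mm core give 11 + 61 + 11 = 83 mm.


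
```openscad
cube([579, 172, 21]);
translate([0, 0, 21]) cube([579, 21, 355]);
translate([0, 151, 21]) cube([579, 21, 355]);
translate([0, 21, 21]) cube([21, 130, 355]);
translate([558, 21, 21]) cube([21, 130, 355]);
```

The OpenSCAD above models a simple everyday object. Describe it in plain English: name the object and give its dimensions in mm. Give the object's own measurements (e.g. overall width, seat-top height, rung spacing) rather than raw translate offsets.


An open-topped rectangular box: outside dimensions 579×172×376 mm, with a uniform wall and base thickness of 21 mm. The base is a full 579×172 slab on the floor; four walls sit on top of the base. The front and back walls (the −y and +y sides) span the full width; the two side walls fit between them.


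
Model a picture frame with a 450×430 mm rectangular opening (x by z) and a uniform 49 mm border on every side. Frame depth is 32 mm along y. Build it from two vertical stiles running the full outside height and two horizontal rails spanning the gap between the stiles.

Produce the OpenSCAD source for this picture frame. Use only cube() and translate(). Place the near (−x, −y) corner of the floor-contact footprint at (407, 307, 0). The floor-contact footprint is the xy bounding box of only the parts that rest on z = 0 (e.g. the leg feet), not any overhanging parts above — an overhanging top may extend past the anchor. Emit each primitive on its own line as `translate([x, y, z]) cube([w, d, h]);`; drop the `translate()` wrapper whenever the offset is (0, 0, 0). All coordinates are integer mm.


translate([407, 307, 0]) cube([49, 32, 528]);
translate([906, 307, 0]) cube([49, 32, 528]);
translate([456, 307, 0]) cube([450, 32, 49]);
translate([456, 307, 479]) cube([450, 32, 49]);


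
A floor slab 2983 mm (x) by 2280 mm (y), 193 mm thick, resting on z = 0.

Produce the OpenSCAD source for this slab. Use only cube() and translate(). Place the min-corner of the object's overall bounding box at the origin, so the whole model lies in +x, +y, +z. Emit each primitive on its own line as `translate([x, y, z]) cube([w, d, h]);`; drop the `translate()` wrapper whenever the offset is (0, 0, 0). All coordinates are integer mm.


cube([2983, 2280, 193]);


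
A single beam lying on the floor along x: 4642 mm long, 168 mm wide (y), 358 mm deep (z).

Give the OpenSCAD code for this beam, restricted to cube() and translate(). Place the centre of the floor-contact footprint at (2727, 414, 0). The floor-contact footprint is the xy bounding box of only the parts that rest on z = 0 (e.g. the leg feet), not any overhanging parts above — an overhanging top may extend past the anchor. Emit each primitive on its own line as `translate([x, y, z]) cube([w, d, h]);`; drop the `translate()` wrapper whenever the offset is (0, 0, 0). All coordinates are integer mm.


translate([406, 330, 0]) cube([4642, 168, 358]);


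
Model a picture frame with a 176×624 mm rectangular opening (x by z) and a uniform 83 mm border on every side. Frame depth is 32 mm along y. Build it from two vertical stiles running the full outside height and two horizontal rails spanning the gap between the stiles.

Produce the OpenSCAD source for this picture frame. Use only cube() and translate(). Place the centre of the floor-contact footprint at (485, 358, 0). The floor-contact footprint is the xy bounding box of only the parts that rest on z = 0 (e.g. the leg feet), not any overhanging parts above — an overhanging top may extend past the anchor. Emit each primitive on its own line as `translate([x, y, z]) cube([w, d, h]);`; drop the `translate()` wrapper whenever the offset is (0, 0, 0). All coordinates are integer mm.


translate([314, 342, 0]) cube([83, 32, 790]);
translate([573, 342, 0]) cube([83, 32, 790]);
translate([397, 342, 0]) cube([176, 32, 83]);
translate([397, 342, 707]) cube([176, 32, 83]);


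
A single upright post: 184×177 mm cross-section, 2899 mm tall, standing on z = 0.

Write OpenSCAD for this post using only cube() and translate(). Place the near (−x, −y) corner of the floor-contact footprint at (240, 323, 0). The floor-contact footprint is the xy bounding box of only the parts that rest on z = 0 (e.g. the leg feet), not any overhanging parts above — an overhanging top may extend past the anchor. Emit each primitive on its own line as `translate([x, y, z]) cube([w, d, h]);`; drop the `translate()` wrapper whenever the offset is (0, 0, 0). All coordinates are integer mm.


translate([240, 323, 0]) cube([184, 177, 2899]);


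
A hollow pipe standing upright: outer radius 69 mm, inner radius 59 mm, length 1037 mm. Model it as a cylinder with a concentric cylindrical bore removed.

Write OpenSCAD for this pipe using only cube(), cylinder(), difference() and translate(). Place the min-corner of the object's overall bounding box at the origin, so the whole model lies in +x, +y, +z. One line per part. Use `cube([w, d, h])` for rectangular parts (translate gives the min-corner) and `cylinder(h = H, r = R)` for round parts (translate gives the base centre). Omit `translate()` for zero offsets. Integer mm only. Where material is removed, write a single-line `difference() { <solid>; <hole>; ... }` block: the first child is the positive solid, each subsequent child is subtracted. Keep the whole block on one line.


difference() { translate([69, 69, 0]) cylinder(h = 1037, r = 69); translate([69, 69, 0]) cylinder(h = 1037, r = 59); }


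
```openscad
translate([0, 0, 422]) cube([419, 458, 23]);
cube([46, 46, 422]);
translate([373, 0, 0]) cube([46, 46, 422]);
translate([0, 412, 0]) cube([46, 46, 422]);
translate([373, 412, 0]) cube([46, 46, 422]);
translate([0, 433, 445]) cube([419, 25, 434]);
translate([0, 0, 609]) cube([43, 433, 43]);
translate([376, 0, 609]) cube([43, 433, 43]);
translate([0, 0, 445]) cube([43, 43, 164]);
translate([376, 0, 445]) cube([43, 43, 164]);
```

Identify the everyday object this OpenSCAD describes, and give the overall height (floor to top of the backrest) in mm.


A chair. The overall height is 879 mm.

A slab on four corner posts with a tall panel at the back — a chair. The seat slab sits at z = 422 with thickness 23, and the 434 mm backrest starts at the seat top, so the overall height is 422 + 23 + 434 = 879 mm.


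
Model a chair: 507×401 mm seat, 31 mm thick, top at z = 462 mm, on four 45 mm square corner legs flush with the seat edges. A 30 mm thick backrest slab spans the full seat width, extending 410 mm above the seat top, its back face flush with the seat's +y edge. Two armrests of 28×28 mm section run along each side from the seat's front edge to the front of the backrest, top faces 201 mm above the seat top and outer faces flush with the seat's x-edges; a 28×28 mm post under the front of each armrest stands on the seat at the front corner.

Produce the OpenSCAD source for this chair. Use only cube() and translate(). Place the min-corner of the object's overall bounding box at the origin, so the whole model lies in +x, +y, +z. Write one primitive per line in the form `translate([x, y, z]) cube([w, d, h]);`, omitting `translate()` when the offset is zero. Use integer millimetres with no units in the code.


translate([0, 0, 431]) cube([507, 401, 31]);
cube([45, 45, 431]);
translate([462, 0, 0]) cube([45, 45, 431]);
translate([0, 356, 0]) cube([45, 45, 431]);
translate([462, 356, 0]) cube([45, 45, 431]);
translate([0, 371, 462]) cube([507, 30, 410]);
translate([0, 0, 635]) cube([28, 371, 28]);
translate([479, 0, 635]) cube([28, 371, 28]);
translate([0, 0, 462]) cube([28, 28, 173]);
translate([479, 0, 462]) cube([28, 28, 173]);


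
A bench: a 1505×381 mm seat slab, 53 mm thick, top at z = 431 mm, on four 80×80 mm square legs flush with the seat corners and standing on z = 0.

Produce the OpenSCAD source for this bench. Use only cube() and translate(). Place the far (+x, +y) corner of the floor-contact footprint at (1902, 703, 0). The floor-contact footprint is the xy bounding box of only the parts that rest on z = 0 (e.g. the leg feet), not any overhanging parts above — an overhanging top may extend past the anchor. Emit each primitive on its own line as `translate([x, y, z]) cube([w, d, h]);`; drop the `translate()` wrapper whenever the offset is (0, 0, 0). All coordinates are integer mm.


translate([397, 322, 378]) cube([1505, 381, 53]);
translate([397, 322, 0]) cube([80, 80, 378]);
translate([397, 623, 0]) cube([80, 80, 378]);
translate([1822, 322, 0]) cube([80, 80, 378]);
translate([1822, 623, 0]) cube([80, 80, 378]);


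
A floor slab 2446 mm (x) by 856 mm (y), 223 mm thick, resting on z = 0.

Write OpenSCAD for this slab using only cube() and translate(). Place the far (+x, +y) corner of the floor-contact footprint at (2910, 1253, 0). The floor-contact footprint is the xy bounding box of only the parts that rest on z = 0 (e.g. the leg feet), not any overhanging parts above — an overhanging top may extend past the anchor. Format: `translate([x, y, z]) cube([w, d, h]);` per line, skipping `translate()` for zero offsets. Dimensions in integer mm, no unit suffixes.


translate([464, 397, 0]) cube([2446, 856, 223]);


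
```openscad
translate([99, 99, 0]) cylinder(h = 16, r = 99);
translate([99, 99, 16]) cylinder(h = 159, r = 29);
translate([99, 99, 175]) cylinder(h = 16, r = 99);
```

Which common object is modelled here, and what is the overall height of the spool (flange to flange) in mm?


A spool. The overall height is 191 mm.

Three coaxial cylinders, large–small–large — a spool. Two 16 mm flanges and a 159 mm core give 16 + 159 + 16 = 191 mm.


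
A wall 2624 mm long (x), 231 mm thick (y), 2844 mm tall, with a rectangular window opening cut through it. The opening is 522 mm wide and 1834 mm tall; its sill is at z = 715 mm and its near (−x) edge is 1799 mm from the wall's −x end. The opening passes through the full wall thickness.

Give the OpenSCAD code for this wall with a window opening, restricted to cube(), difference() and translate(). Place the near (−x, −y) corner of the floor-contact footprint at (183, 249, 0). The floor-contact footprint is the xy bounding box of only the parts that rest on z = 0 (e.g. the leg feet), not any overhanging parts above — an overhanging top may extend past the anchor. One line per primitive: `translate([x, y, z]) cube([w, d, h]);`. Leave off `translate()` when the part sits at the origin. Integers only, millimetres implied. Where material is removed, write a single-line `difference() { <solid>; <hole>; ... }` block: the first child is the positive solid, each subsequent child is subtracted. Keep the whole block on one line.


difference() { translate([183, 249, 0]) cube([2624, 231, 2844]); translate([1982, 249, 715]) cube([522, 231, 1834]); }


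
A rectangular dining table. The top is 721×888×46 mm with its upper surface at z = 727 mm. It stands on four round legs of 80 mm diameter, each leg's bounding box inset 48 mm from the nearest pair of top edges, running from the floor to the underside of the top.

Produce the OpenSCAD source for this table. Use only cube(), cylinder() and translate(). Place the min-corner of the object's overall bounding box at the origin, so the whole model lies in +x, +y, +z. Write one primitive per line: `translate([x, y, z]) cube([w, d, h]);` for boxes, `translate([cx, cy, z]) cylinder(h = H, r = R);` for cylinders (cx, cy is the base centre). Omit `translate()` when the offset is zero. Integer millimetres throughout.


// leg_h = 727 - 46 = 681
translate([0, 0, 681]) cube([721, 888, 46]);
translate([88, 88, 0]) cylinder(h = 681, r = 40);
translate([633, 88, 0]) cylinder(h = 681, r = 40);
translate([88, 800, 0]) cylinder(h = 681, r = 40);
translate([633, 800, 0]) cylinder(h = 681, r = 40);


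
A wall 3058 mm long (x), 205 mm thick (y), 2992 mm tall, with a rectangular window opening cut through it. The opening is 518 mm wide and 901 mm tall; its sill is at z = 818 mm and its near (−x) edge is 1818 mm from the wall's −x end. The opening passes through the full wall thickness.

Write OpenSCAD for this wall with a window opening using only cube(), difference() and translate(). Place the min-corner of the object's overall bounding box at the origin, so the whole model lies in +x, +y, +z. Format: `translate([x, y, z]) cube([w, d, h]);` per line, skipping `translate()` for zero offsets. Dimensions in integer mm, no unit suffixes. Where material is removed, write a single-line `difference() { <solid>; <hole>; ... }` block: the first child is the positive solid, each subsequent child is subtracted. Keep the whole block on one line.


difference() { cube([3058, 205, 2992]); translate([1818, 0, 818]) cube([518, 205, 901]); }


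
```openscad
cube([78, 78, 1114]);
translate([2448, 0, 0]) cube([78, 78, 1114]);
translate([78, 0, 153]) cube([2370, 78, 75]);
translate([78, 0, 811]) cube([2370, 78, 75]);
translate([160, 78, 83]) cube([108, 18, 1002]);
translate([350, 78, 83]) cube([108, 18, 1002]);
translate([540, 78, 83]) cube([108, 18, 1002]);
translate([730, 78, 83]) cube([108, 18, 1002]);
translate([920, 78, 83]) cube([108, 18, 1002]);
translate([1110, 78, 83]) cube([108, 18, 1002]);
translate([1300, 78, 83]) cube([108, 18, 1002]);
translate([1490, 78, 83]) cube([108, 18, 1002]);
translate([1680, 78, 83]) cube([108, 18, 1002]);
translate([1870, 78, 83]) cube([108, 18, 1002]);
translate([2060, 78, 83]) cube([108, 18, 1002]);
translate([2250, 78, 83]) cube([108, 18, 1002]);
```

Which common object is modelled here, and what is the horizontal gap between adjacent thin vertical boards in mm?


A fence section. The picket gap is 82 mm.

Two posts, two rails, 12 pickets — a fence section. Span 2370 mm holds 12 pickets of 108 mm with 13 equal gaps: ⌊(2370 − 12·108) / 13⌋ = 82 mm.


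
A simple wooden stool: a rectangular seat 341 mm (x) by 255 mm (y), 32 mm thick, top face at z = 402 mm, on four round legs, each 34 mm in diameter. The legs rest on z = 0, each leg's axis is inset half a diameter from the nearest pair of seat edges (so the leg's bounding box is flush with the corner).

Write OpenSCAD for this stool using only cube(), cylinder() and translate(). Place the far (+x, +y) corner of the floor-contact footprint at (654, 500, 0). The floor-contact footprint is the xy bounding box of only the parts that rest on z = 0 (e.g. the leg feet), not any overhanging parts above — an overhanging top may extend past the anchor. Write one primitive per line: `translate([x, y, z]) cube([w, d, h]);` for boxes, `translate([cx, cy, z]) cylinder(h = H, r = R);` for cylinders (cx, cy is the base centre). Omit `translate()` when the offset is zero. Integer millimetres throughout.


translate([313, 245, 370]) cube([341, 255, 32]);
translate([330, 262, 0]) cylinder(h = 370, r = 17);
translate([637, 262, 0]) cylinder(h = 370, r = 17);
translate([330, 483, 0]) cylinder(h = 370, r = 17);
translate([637, 483, 0]) cylinder(h = 370, r = 17);


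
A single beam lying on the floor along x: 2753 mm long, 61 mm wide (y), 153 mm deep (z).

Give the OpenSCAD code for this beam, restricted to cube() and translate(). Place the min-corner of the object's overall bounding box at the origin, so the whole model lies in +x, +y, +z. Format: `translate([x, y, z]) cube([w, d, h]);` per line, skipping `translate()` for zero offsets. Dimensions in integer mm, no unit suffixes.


cube([2753, 61, 153]);


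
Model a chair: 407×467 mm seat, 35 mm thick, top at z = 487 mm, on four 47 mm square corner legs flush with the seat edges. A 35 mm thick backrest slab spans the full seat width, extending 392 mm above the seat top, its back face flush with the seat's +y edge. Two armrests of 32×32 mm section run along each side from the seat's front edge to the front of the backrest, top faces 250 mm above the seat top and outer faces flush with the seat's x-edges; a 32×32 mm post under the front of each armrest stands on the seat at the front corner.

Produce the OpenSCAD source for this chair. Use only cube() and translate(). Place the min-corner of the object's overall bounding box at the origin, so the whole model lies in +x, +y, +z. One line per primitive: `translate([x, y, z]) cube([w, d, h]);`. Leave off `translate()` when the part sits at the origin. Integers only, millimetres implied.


translate([0, 0, 452]) cube([407, 467, 35]);
cube([47, 47, 452]);
translate([360, 0, 0]) cube([47, 47, 452]);
translate([0, 420, 0]) cube([47, 47, 452]);
translate([360, 420, 0]) cube([47, 47, 452]);
translate([0, 432, 487]) cube([407, 35, 392]);
translate([0, 0, 705]) cube([32, 432, 32]);
translate([375, 0, 705]) cube([32, 432, 32]);
translate([0, 0, 487]) cube([32, 32, 218]);
translate([375, 0, 487]) cube([32, 32, 218]);


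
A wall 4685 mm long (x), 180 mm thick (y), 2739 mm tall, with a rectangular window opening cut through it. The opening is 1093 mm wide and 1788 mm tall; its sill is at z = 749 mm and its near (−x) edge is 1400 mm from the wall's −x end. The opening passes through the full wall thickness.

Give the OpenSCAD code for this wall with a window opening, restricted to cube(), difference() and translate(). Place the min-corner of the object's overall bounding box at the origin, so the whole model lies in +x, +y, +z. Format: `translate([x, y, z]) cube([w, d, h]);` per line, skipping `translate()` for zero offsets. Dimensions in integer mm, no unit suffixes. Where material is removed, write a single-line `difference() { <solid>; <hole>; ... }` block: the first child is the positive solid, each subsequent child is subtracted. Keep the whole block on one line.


difference() { cube([4685, 180, 2739]); translate([1400, 0, 749]) cube([1093, 180, 1788]); }


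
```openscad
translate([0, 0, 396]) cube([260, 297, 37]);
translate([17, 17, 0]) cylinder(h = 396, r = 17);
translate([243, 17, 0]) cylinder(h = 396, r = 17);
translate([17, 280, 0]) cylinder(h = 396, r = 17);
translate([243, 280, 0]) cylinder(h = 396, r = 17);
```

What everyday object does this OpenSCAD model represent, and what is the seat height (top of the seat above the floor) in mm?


A stool. The seat height is 433 mm.

A 260×297×37 slab at z = 396 on four corner cylinders — a stool. The seat top is 396 + 37 = 433 mm.


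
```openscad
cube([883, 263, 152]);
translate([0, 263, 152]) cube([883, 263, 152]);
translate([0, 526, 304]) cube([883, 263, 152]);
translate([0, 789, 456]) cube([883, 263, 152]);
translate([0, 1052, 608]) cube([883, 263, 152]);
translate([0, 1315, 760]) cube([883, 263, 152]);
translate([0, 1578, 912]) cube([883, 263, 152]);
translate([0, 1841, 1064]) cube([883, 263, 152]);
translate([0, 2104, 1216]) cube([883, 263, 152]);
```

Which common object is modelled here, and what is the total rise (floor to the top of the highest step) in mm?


A staircase. The total rise is 1368 mm.

9 identical blocks, each offset up and back from the previous — a staircase. Each step is 152 mm tall and there are 9 of them, so the total rise is 9 × 152 = 1368 mm.


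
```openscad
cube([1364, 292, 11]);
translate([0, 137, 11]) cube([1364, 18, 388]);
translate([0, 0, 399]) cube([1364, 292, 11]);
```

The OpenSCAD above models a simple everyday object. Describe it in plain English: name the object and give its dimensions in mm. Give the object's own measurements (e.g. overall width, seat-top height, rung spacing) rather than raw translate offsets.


An I-beam lying along x, 1364 mm long. Overall section height 410 mm. Two flanges 292 mm wide (y) and 11 mm thick, one on the floor and one at the top; a web 18 mm thick runs between them, centred on the flange width.


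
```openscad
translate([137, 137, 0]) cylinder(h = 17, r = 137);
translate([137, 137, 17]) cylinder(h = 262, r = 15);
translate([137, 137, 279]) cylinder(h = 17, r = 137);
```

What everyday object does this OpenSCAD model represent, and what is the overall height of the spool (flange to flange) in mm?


A spool. The overall height is 296 mm.

Three coaxial cylinders, large–small–large — a spool. Two 17 mm flanges and a 262 mm core give 17 + 262 + 17 = 296 mm.


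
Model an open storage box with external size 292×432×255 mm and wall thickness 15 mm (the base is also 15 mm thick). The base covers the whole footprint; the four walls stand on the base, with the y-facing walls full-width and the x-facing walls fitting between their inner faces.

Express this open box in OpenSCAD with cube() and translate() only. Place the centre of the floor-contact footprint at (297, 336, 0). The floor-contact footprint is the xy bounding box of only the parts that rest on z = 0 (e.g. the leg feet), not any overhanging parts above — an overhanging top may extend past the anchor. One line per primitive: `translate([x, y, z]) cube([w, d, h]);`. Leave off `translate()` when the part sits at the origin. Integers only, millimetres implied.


translate([151, 120, 0]) cube([292, 432, 15]);
translate([151, 120, 15]) cube([292, 15, 240]);
translate([151, 537, 15]) cube([292, 15, 240]);
translate([151, 135, 15]) cube([15, 402, 240]);
translate([428, 135, 15]) cube([15, 402, 240]);


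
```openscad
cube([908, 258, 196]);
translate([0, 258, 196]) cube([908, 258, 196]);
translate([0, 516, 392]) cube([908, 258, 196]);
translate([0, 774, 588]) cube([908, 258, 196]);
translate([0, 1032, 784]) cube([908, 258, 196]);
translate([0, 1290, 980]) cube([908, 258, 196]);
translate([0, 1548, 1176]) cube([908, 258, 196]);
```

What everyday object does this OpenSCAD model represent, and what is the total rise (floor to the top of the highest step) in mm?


A staircase. The total rise is 1372 mm.

7 identical blocks, each offset up and back from the previous — a staircase. Each step is 196 mm tall and there are 7 of them, so the total rise is 7 × 196 = 1372 mm.


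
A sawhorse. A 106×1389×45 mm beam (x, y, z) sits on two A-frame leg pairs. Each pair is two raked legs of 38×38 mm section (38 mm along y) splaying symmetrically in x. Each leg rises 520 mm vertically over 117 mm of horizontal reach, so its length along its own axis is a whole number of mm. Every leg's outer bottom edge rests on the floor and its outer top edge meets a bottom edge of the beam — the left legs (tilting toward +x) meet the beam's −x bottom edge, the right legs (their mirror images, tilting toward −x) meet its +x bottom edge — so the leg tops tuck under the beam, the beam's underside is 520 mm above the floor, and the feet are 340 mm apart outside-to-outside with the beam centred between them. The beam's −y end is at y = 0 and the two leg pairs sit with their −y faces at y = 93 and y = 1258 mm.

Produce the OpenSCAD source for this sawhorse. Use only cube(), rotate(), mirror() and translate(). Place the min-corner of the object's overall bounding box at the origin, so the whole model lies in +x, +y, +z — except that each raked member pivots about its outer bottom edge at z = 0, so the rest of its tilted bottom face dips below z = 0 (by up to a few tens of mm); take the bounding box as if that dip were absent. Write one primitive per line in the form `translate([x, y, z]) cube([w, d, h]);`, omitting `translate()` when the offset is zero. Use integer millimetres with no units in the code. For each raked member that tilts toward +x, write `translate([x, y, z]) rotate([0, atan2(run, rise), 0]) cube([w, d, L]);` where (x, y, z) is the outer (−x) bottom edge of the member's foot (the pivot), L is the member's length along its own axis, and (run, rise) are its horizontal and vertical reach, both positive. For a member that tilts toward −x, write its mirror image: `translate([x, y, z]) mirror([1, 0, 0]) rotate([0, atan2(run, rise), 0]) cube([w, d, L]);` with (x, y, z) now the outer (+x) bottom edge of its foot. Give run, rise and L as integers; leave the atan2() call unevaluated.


translate([117, 0, 520]) cube([106, 1389, 45]);
translate([0, 93, 0]) rotate([0, atan2(117, 520), 0]) cube([38, 38, 533]);
translate([340, 93, 0]) mirror([1, 0, 0]) rotate([0, atan2(117, 520), 0]) cube([38, 38, 533]);
translate([0, 1258, 0]) rotate([0, atan2(117, 520), 0]) cube([38, 38, 533]);
translate([340, 1258, 0]) mirror([1, 0, 0]) rotate([0, atan2(117, 520), 0]) cube([38, 38, 533]);
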